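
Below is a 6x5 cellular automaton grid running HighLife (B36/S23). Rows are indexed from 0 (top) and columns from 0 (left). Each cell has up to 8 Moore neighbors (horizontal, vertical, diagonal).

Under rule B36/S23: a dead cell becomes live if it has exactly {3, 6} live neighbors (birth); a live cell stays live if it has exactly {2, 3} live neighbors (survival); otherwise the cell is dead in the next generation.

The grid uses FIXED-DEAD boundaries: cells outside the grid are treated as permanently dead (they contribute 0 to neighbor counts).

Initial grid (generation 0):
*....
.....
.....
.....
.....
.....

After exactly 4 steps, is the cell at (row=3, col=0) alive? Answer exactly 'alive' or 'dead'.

Simulating step by step:
Generation 0 (given above): 1 live cells
Generation 1: 0 live cells
.....
.....
.....
.....
.....
.....
Generation 2: 0 live cells
.....
.....
.....
.....
.....
.....
Generation 3: 0 live cells
.....
.....
.....
.....
.....
.....
Generation 4: 0 live cells
.....
.....
.....
.....
.....
.....

Cell (3,0) at generation 4: 0 -> dead

Answer: dead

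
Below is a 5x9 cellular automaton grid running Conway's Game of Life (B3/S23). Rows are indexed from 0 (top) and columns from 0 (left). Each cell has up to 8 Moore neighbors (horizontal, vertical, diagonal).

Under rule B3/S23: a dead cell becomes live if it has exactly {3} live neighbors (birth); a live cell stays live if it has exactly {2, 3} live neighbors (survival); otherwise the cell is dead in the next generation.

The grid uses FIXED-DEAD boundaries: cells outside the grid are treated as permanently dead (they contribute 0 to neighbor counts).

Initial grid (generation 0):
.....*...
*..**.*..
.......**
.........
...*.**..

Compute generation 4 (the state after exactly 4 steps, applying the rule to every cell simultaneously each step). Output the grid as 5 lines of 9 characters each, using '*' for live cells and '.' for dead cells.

Simulating step by step:
Generation 0 (given above): 10 live cells
Generation 1: 9 live cells
....**...
....****.
.......*.
......**.
.........
Generation 2: 6 live cells
....*....
....*..*.
........*
......**.
.........
Generation 3: 3 live cells
.........
.........
......*.*
.......*.
.........
Generation 4: 2 live cells
(generation 4 grid is the final answer)

Answer: .........
.........
.......*.
.......*.
.........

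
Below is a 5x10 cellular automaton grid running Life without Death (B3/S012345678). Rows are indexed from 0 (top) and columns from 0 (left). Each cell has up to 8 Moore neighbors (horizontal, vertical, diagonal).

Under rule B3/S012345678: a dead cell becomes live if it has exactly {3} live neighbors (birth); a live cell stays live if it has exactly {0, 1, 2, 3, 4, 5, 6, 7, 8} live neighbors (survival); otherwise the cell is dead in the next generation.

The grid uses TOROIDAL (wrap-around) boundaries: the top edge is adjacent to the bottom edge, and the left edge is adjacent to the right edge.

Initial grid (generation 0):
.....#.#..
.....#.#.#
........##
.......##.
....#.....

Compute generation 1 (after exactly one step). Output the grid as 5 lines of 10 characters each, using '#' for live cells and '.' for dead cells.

Answer: ....##.##.
.....#.#.#
......#.##
.......###
....#.###.

Derivation:
Simulating step by step:
Generation 0 (given above): 10 live cells
Generation 1: 17 live cells
(generation 1 grid is the final answer)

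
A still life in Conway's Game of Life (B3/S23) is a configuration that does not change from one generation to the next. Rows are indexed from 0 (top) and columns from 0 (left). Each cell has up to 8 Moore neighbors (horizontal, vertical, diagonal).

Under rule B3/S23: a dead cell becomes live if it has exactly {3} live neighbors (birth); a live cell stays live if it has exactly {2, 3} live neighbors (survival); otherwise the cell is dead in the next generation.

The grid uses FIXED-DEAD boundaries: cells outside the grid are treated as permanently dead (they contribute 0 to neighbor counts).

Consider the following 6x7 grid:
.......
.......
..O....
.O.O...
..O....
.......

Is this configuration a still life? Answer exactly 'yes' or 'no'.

Compute generation 1 and compare to generation 0 (given above):
Generation 1:
.......
.......
..O....
.O.O...
..O....
.......
The grids are IDENTICAL -> still life.

Answer: yes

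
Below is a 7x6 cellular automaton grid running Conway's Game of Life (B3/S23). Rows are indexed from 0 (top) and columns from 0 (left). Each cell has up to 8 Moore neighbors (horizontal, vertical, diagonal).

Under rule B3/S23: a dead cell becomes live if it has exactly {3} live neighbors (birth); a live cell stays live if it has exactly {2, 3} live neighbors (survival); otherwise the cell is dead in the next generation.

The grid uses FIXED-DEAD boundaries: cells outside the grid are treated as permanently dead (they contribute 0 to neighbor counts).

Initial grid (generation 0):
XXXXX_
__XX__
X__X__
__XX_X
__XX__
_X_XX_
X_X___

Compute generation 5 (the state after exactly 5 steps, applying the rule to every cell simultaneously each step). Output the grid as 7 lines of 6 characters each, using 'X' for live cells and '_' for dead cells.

Answer: ______
______
______
______
______
___X__
___X__

Derivation:
Simulating step by step:
Generation 0 (given above): 19 live cells
Generation 1: 11 live cells
_X__X_
X_____
_X____
_X____
_X____
_X__X_
_XXX__
Generation 2: 16 live cells
______
XX____
XX____
XXX___
XXX___
XX_X__
_XXX__
Generation 3: 7 live cells
______
XX____
______
______
___X__
___X__
XX_X__
Generation 4: 3 live cells
______
______
______
______
______
___XX_
__X___
Generation 5: 2 live cells
(generation 5 grid is the final answer)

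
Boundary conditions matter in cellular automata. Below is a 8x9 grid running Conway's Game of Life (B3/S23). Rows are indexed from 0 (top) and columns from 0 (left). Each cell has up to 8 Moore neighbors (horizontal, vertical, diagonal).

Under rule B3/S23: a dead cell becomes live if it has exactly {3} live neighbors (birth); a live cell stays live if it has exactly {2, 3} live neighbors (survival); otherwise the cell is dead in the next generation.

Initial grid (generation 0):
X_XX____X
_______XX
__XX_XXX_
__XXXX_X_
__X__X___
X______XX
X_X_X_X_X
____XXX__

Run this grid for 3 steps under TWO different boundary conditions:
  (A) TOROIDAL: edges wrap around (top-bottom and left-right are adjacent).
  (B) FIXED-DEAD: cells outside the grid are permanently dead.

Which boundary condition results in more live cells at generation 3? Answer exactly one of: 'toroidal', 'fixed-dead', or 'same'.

Under TOROIDAL boundary, generation 3:
__XX_XX__
__XX__X__
__X_____X
___X____X
X_XXX_X__
___XX_XX_
_XX______
__X___X__
Population = 24

Under FIXED-DEAD boundary, generation 3:
_______XX
_______XX
_XX______
X__X_____
XX_XX____
_X_XX____
____X__X_
___X___X_
Population = 19

Comparison: toroidal=24, fixed-dead=19 -> toroidal

Answer: toroidal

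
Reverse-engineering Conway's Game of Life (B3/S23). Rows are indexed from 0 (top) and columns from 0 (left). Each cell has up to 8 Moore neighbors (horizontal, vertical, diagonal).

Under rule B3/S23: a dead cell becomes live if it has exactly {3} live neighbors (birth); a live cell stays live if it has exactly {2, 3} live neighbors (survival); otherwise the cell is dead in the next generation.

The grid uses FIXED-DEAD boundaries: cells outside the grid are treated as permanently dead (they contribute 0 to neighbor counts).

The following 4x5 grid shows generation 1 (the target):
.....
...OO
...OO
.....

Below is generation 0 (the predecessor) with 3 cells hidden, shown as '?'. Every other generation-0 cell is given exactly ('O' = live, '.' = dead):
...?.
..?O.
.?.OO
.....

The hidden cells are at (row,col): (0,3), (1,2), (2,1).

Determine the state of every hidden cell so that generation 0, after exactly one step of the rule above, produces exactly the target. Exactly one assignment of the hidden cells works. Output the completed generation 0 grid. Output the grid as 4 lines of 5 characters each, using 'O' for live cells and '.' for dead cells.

Hidden generation-0 cells (in order): (0,3), (1,2), (2,1).
A hidden cell only influences target cells in its own 3x3 neighborhood. Try each of the 2^3 = 8 assignments, step the completed generation 0 forward once under B3/S23, and compare with the target:
  (0,3)=. (1,2)=. (2,1)=. -> step reproduces the target at every cell -> ACCEPT
  (0,3)=. (1,2)=. (2,1)=O -> step gives (1,2)='O' but target has '.' -> reject
  (0,3)=. (1,2)=O (2,1)=. -> step gives (1,2)='O' but target has '.' -> reject
  (0,3)=. (1,2)=O (2,1)=O -> step gives (1,2)='O' but target has '.' -> reject
  (0,3)=O (1,2)=. (2,1)=. -> step gives (1,2)='O' but target has '.' -> reject
  (0,3)=O (1,2)=. (2,1)=O -> step gives (1,4)='.' but target has 'O' -> reject
  (0,3)=O (1,2)=O (2,1)=. -> step gives (0,2)='O' but target has '.' -> reject
  (0,3)=O (1,2)=O (2,1)=O -> step gives (0,2)='O' but target has '.' -> reject
Unique solution: (0,3)=dead, (1,2)=dead, (2,1)=dead.
Check: live-neighbor counts of every cell in the completed generation 0:
00111
00223
00222
00122
Applying B3/S23 to generation 0 with these counts gives:
.....
...OO
...OO
.....
which matches the target exactly.

Answer: .....
...O.
...OO
.....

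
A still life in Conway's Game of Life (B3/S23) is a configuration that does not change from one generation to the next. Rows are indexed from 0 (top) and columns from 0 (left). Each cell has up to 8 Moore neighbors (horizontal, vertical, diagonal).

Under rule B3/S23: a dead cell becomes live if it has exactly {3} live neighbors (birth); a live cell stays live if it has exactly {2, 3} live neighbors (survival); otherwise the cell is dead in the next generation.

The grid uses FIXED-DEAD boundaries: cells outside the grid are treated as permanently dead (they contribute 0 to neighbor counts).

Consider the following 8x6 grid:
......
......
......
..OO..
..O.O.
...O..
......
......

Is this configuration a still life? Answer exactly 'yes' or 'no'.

Compute generation 1 and compare to generation 0 (given above):
Generation 1:
......
......
......
..OO..
..O.O.
...O..
......
......
The grids are IDENTICAL -> still life.

Answer: yes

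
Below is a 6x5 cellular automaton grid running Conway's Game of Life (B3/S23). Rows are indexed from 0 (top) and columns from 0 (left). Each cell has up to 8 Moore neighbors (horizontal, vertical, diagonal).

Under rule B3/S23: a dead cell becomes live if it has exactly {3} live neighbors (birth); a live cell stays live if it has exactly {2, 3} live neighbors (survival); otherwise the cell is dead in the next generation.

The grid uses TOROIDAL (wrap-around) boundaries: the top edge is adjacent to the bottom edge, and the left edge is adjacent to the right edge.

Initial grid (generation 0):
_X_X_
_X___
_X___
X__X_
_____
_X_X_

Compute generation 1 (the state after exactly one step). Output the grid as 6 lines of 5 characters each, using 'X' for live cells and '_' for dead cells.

Simulating step by step:
Generation 0 (given above): 8 live cells
Generation 1: 9 live cells
(generation 1 grid is the final answer)

Answer: XX___
XX___
XXX__
_____
__X_X
_____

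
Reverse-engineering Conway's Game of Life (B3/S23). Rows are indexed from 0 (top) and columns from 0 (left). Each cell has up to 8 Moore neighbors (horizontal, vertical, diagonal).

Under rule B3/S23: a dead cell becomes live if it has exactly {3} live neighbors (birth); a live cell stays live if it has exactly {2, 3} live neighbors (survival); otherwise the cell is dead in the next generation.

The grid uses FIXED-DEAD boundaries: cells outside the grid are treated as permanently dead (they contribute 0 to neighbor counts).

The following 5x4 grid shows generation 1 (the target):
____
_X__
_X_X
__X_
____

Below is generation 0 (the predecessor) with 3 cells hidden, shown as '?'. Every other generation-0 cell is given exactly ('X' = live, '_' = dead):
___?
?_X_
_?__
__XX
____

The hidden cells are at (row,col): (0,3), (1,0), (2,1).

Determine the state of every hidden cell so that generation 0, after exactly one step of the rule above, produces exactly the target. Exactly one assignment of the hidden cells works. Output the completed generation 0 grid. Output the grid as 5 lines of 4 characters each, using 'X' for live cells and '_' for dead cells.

Answer: ____
X_X_
_X__
__XX
____

Derivation:
Hidden generation-0 cells (in order): (0,3), (1,0), (2,1).
A hidden cell only influences target cells in its own 3x3 neighborhood. Try each of the 2^3 = 8 assignments, step the completed generation 0 forward once under B3/S23, and compare with the target:
  (0,3)=_ (1,0)=_ (2,1)=_ -> step gives (1,1)='_' but target has 'X' -> reject
  (0,3)=_ (1,0)=_ (2,1)=X -> step gives (1,1)='_' but target has 'X' -> reject
  (0,3)=_ (1,0)=X (2,1)=_ -> step gives (1,1)='_' but target has 'X' -> reject
  (0,3)=_ (1,0)=X (2,1)=X -> step reproduces the target at every cell -> ACCEPT
  (0,3)=X (1,0)=_ (2,1)=_ -> step gives (1,1)='_' but target has 'X' -> reject
  (0,3)=X (1,0)=_ (2,1)=X -> step gives (1,1)='_' but target has 'X' -> reject
  (0,3)=X (1,0)=X (2,1)=_ -> step gives (1,1)='_' but target has 'X' -> reject
  (0,3)=X (1,0)=X (2,1)=X -> step gives (1,2)='X' but target has '_' -> reject
Unique solution: (0,3)=dead, (1,0)=live, (2,1)=live.
Check: live-neighbor counts of every cell in the completed generation 0:
1211
1311
2343
1221
0122
Applying B3/S23 to generation 0 with these counts gives:
____
_X__
_X_X
__X_
____
which matches the target exactly.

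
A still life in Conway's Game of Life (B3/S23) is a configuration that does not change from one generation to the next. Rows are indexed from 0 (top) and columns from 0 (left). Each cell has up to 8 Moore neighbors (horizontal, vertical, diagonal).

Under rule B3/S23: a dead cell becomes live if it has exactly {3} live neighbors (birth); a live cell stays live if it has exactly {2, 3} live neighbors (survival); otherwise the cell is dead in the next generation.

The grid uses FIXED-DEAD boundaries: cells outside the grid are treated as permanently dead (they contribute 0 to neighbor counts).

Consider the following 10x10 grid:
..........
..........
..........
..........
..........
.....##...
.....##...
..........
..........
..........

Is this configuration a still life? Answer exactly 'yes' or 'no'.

Answer: yes

Derivation:
Compute generation 1 and compare to generation 0 (given above):
Generation 1:
..........
..........
..........
..........
..........
.....##...
.....##...
..........
..........
..........
The grids are IDENTICAL -> still life.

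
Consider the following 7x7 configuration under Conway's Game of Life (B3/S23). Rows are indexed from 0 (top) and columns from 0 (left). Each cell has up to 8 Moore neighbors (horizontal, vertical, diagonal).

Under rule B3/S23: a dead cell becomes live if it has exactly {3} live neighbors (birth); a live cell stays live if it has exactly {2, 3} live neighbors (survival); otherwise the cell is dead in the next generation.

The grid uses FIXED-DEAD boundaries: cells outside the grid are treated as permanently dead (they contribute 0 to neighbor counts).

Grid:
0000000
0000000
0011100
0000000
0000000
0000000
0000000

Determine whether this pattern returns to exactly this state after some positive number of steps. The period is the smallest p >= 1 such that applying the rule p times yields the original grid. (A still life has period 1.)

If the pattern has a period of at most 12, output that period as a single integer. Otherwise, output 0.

Answer: 2

Derivation:
Simulating and comparing each generation to the original:
Gen 0 (original, given above): 3 live cells
Gen 1: 3 live cells, differs from original
Gen 2: 3 live cells, MATCHES original -> period = 2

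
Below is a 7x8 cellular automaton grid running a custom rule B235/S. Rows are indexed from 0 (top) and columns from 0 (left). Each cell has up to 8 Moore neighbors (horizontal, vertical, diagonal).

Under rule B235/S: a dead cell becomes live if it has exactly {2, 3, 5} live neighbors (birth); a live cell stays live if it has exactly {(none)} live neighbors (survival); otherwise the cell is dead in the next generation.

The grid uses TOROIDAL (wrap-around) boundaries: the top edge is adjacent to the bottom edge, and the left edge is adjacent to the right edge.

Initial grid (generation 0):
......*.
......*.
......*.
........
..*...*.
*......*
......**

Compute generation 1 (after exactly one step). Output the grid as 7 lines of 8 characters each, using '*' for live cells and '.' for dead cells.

Simulating step by step:
Generation 0 (given above): 9 live cells
Generation 1: 15 live cells
(generation 1 grid is the final answer)

Answer: .....*..
.....*.*
.....*.*
.....***
**.....*
.*...*..
*....*..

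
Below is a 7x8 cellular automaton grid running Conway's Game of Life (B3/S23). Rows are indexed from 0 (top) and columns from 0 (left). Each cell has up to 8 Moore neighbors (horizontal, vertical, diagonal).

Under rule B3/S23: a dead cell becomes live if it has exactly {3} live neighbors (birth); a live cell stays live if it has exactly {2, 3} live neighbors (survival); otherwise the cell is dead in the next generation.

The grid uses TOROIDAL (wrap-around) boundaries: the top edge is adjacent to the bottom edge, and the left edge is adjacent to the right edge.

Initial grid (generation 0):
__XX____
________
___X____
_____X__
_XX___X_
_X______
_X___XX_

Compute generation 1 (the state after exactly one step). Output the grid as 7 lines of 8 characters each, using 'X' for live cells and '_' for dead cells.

Simulating step by step:
Generation 0 (given above): 11 live cells
Generation 1: 11 live cells
(generation 1 grid is the final answer)

Answer: __X_____
__XX____
________
__X_____
_XX_____
XX___XX_
_X______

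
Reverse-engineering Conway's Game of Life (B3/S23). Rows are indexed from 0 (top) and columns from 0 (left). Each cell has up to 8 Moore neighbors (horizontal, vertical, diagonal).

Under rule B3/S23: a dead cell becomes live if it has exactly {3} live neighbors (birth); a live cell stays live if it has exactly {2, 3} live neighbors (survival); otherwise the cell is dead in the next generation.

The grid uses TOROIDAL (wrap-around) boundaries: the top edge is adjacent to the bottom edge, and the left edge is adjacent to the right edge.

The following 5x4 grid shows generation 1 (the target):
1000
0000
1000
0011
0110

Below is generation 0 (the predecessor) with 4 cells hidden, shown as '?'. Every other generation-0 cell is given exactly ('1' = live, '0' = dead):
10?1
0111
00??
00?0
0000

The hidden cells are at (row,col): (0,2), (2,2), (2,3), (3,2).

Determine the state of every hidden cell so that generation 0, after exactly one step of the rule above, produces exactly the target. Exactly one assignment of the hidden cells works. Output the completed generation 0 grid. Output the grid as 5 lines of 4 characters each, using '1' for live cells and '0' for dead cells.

Hidden generation-0 cells (in order): (0,2), (2,2), (2,3), (3,2).
A hidden cell only influences target cells in its own 3x3 neighborhood. Try each of the 2^4 = 16 assignments, step the completed generation 0 forward once under B3/S23, and compare with the target:
  (0,2)=0 (2,2)=0 (2,3)=0 (3,2)=0 -> step gives (0,1)='1' but target has '0' -> reject
  (0,2)=0 (2,2)=0 (2,3)=0 (3,2)=1 -> step gives (0,1)='1' but target has '0' -> reject
  (0,2)=0 (2,2)=0 (2,3)=1 (3,2)=0 -> step gives (0,1)='1' but target has '0' -> reject
  (0,2)=0 (2,2)=0 (2,3)=1 (3,2)=1 -> step gives (0,1)='1' but target has '0' -> reject
  (0,2)=0 (2,2)=1 (2,3)=0 (3,2)=0 -> step gives (0,1)='1' but target has '0' -> reject
  (0,2)=0 (2,2)=1 (2,3)=0 (3,2)=1 -> step gives (0,1)='1' but target has '0' -> reject
  (0,2)=0 (2,2)=1 (2,3)=1 (3,2)=0 -> step gives (0,1)='1' but target has '0' -> reject
  (0,2)=0 (2,2)=1 (2,3)=1 (3,2)=1 -> step gives (0,1)='1' but target has '0' -> reject
  (0,2)=1 (2,2)=0 (2,3)=0 (3,2)=0 -> step gives (1,1)='1' but target has '0' -> reject
  (0,2)=1 (2,2)=0 (2,3)=0 (3,2)=1 -> step gives (1,1)='1' but target has '0' -> reject
  (0,2)=1 (2,2)=0 (2,3)=1 (3,2)=0 -> step gives (1,1)='1' but target has '0' -> reject
  (0,2)=1 (2,2)=0 (2,3)=1 (3,2)=1 -> step gives (1,1)='1' but target has '0' -> reject
  (0,2)=1 (2,2)=1 (2,3)=0 (3,2)=0 -> step gives (2,0)='0' but target has '1' -> reject
  (0,2)=1 (2,2)=1 (2,3)=0 (3,2)=1 -> step gives (2,0)='0' but target has '1' -> reject
  (0,2)=1 (2,2)=1 (2,3)=1 (3,2)=0 -> step gives (2,1)='1' but target has '0' -> reject
  (0,2)=1 (2,2)=1 (2,3)=1 (3,2)=1 -> step reproduces the target at every cell -> ACCEPT
Unique solution: (0,2)=live, (2,2)=live, (2,3)=live, (3,2)=live.
Check: live-neighbor counts of every cell in the completed generation 0:
3444
5466
3454
1223
2334
Applying B3/S23 to generation 0 with these counts gives:
1000
0000
1000
0011
0110
which matches the target exactly.

Answer: 1011
0111
0011
0010
0000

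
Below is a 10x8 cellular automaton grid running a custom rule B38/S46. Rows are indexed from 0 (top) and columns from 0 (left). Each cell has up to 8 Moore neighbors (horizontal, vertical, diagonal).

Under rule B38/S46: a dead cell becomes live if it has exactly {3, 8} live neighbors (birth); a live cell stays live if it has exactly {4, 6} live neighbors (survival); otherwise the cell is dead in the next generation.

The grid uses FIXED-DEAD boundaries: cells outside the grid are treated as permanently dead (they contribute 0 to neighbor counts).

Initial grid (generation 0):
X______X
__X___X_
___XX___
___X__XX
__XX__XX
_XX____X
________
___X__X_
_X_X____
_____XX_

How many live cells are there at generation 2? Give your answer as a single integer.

Answer: 14

Derivation:
Simulating step by step:
Generation 0 (given above): 22 live cells
Generation 1: 19 live cells
________
___X____
__X__XXX
___X_X__
_XX___XX
___X__X_
__X_____
__X_____
__X_XXX_
________
Generation 2: 14 live cells
________
______X_
___X____
_X__X___
___XXX__
_X_____X
___X____
_X___X__
___X____
_____X__
Population at generation 2: 14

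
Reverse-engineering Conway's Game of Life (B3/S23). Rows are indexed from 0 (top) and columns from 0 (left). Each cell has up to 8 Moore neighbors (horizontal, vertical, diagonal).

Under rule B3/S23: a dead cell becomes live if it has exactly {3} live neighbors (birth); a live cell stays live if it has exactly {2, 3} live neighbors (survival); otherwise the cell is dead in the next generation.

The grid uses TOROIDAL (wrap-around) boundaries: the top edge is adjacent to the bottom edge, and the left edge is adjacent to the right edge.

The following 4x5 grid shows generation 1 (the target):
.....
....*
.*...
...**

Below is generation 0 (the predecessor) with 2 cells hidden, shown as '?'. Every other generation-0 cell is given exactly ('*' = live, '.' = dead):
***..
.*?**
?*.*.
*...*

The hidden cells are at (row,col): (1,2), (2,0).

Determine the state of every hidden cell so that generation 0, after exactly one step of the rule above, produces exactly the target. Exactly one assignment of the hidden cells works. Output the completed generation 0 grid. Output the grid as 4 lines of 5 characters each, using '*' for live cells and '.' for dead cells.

Hidden generation-0 cells (in order): (1,2), (2,0).
A hidden cell only influences target cells in its own 3x3 neighborhood. Try each of the 2^2 = 4 assignments, step the completed generation 0 forward once under B3/S23, and compare with the target:
  (1,2)=. (2,0)=. -> step gives (0,2)='*' but target has '.' -> reject
  (1,2)=. (2,0)=* -> step gives (0,2)='*' but target has '.' -> reject
  (1,2)=* (2,0)=. -> step reproduces the target at every cell -> ACCEPT
  (1,2)=* (2,0)=* -> step gives (1,4)='.' but target has '*' -> reject
Unique solution: (1,2)=live, (2,0)=dead.
Check: live-neighbor counts of every cell in the completed generation 0:
55455
55643
53545
45433
Applying B3/S23 to generation 0 with these counts gives:
.....
....*
.*...
...**
which matches the target exactly.

Answer: ***..
.****
.*.*.
*...*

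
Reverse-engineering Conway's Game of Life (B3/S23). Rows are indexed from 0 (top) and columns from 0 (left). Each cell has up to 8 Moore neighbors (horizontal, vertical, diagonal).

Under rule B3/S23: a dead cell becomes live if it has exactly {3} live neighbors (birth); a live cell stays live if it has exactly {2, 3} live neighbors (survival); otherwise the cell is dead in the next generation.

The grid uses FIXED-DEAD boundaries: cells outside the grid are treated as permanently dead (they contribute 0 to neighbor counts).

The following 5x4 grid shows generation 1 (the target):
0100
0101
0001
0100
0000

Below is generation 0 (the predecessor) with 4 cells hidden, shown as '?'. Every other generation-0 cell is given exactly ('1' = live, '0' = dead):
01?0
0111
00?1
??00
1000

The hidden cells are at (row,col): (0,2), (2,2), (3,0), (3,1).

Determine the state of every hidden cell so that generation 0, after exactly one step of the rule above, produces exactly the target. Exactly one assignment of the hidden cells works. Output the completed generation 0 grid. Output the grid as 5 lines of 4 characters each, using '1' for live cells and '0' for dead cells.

Answer: 0100
0111
0011
1000
1000

Derivation:
Hidden generation-0 cells (in order): (0,2), (2,2), (3,0), (3,1).
A hidden cell only influences target cells in its own 3x3 neighborhood. Try each of the 2^4 = 16 assignments, step the completed generation 0 forward once under B3/S23, and compare with the target:
  (0,2)=0 (2,2)=0 (3,0)=0 (3,1)=0 -> step gives (3,1)='0' but target has '1' -> reject
  (0,2)=0 (2,2)=0 (3,0)=0 (3,1)=1 -> step gives (2,1)='1' but target has '0' -> reject
  (0,2)=0 (2,2)=0 (3,0)=1 (3,1)=0 -> step gives (2,1)='1' but target has '0' -> reject
  (0,2)=0 (2,2)=0 (3,0)=1 (3,1)=1 -> step gives (2,0)='1' but target has '0' -> reject
  (0,2)=0 (2,2)=1 (3,0)=0 (3,1)=0 -> step gives (2,1)='1' but target has '0' -> reject
  (0,2)=0 (2,2)=1 (3,0)=0 (3,1)=1 -> step gives (3,2)='1' but target has '0' -> reject
  (0,2)=0 (2,2)=1 (3,0)=1 (3,1)=0 -> step reproduces the target at every cell -> ACCEPT
  (0,2)=0 (2,2)=1 (3,0)=1 (3,1)=1 -> step gives (2,0)='1' but target has '0' -> reject
  (0,2)=1 (2,2)=0 (3,0)=0 (3,1)=0 -> step gives (0,3)='1' but target has '0' -> reject
  (0,2)=1 (2,2)=0 (3,0)=0 (3,1)=1 -> step gives (0,3)='1' but target has '0' -> reject
  (0,2)=1 (2,2)=0 (3,0)=1 (3,1)=0 -> step gives (0,3)='1' but target has '0' -> reject
  (0,2)=1 (2,2)=0 (3,0)=1 (3,1)=1 -> step gives (0,3)='1' but target has '0' -> reject
  (0,2)=1 (2,2)=1 (3,0)=0 (3,1)=0 -> step gives (0,3)='1' but target has '0' -> reject
  (0,2)=1 (2,2)=1 (3,0)=0 (3,1)=1 -> step gives (0,3)='1' but target has '0' -> reject
  (0,2)=1 (2,2)=1 (3,0)=1 (3,1)=0 -> step gives (0,3)='1' but target has '0' -> reject
  (0,2)=1 (2,2)=1 (3,0)=1 (3,1)=1 -> step gives (0,3)='1' but target has '0' -> reject
Unique solution: (0,2)=dead, (2,2)=live, (3,0)=live, (3,1)=dead.
Check: live-neighbor counts of every cell in the completed generation 0:
2242
2353
2443
1322
1200
Applying B3/S23 to generation 0 with these counts gives:
0100
0101
0001
0100
0000
which matches the target exactly.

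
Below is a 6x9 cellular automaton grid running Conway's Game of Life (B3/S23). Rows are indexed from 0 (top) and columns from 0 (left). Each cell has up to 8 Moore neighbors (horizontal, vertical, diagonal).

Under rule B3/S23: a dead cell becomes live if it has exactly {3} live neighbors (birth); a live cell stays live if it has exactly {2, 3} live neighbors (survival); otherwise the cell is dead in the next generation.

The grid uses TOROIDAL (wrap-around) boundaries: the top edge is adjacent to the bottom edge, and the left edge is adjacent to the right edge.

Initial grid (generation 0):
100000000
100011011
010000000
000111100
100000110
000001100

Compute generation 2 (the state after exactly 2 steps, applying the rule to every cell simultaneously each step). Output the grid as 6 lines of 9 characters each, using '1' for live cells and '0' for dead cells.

Simulating step by step:
Generation 0 (given above): 16 live cells
Generation 1: 19 live cells
100010010
110000001
100100011
000011110
000000010
000001111
Generation 2: 10 live cells
(generation 2 grid is the final answer)

Answer: 010001000
010000000
010011000
000011000
000010000
000001000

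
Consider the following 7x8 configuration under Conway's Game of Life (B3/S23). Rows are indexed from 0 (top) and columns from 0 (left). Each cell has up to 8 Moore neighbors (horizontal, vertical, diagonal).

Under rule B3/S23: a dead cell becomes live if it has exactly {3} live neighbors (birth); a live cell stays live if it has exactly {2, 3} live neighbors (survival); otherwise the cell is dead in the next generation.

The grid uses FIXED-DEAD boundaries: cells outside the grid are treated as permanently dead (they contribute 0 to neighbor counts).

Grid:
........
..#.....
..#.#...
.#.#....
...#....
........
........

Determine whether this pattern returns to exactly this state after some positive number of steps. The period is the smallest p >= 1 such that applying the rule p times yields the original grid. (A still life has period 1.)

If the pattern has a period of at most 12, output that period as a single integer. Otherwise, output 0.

Simulating and comparing each generation to the original:
Gen 0 (original, given above): 6 live cells
Gen 1: 6 live cells, differs from original
Gen 2: 6 live cells, MATCHES original -> period = 2

Answer: 2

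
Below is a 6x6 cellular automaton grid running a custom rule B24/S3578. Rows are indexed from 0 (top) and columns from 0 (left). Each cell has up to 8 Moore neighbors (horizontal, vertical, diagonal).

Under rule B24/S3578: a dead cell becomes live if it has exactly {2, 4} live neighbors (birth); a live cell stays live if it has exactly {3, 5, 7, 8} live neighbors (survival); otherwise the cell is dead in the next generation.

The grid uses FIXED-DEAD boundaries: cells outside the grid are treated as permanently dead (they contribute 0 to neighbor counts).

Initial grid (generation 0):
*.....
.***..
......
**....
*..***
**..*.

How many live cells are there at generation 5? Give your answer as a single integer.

Simulating step by step:
Generation 0 (given above): 13 live cells
Generation 1: 11 live cells
...*..
*.....
.***..
..**.*
....*.
..*.*.
Generation 2: 9 live cells
......
..*.*.
**.*..
....*.
.*..*.
.....*
Generation 3: 7 live cells
...*..
*.....
...*.*
.....*
...*..
....*.
Generation 4: 7 live cells
......
..**..
......
..***.
.....*
...*..
Generation 5: 8 live cells
..**..
......
.**...
.....*
...**.
....*.
Population at generation 5: 8

Answer: 8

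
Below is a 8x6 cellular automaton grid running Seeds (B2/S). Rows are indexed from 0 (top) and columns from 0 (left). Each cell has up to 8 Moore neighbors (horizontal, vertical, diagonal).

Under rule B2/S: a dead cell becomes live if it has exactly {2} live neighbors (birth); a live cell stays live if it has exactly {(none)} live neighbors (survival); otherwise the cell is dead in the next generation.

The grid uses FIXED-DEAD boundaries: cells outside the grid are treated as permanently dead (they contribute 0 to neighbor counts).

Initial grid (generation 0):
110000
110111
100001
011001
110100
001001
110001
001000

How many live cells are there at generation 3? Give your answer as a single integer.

Simulating step by step:
Generation 0 (given above): 21 live cells
Generation 1: 8 live cells
000101
000000
000000
000100
000001
000100
000110
100000
Generation 2: 10 live cells
000010
000010
000000
000010
001100
001001
001000
000110
Generation 3: 14 live cells
000101
000101
000111
001000
010001
000010
010001
001000
Population at generation 3: 14

Answer: 14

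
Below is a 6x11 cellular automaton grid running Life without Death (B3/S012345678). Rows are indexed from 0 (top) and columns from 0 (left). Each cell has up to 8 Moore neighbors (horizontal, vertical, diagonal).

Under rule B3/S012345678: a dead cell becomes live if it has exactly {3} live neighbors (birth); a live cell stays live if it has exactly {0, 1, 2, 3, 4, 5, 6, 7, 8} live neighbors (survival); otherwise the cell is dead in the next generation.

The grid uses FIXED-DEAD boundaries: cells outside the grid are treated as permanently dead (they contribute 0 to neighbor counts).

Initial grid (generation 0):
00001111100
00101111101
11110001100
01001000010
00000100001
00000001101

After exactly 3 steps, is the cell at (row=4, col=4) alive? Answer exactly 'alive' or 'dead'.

Answer: alive

Derivation:
Simulating step by step:
Generation 0 (given above): 26 live cells
Generation 1: 33 live cells
00011111110
00101111101
11110001100
11011000110
00000100101
00000001111
Generation 2: 34 live cells
00011111110
00101111101
11110001100
11011000110
00001100101
00000001111
Generation 3: 36 live cells
00011111110
00101111101
11110001100
11011100110
00011100101
00000001111

Cell (4,4) at generation 3: 1 -> alive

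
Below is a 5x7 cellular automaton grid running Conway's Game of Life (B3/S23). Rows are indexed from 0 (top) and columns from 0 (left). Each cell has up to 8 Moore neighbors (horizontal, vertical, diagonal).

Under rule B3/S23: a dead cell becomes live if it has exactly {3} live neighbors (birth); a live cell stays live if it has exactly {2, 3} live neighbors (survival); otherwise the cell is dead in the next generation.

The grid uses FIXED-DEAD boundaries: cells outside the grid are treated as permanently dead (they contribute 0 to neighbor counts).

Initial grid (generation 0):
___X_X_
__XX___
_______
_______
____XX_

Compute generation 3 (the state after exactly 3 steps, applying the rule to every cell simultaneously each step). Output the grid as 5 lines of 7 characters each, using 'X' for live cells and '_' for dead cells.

Simulating step by step:
Generation 0 (given above): 6 live cells
Generation 1: 6 live cells
__XXX__
__XXX__
_______
_______
_______
Generation 2: 5 live cells
__X_X__
__X_X__
___X___
_______
_______
Generation 3: 3 live cells
(generation 3 grid is the final answer)

Answer: _______
__X_X__
___X___
_______
_______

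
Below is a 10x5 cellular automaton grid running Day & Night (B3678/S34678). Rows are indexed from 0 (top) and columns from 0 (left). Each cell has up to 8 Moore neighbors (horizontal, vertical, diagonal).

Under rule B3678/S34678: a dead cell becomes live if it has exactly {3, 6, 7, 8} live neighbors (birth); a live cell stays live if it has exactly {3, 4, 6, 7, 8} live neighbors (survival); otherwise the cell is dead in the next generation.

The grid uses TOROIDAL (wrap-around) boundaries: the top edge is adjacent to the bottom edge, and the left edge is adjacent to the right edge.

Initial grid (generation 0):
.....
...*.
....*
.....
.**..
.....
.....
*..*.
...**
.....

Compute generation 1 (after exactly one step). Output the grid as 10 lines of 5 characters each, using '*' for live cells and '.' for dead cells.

Answer: .....
.....
.....
.....
.....
.....
.....
.....
....*
.....

Derivation:
Simulating step by step:
Generation 0 (given above): 8 live cells
Generation 1: 1 live cells
(generation 1 grid is the final answer)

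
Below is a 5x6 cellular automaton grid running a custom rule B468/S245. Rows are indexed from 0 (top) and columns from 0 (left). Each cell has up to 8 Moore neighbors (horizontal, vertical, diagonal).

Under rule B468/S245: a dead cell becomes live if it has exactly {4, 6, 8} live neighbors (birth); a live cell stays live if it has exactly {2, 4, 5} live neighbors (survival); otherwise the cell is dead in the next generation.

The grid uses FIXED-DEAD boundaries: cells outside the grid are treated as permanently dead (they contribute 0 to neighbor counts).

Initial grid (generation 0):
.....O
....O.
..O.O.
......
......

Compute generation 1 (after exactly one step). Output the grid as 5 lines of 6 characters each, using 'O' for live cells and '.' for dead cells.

Simulating step by step:
Generation 0 (given above): 4 live cells
Generation 1: 1 live cells
(generation 1 grid is the final answer)

Answer: ......
....O.
......
......
......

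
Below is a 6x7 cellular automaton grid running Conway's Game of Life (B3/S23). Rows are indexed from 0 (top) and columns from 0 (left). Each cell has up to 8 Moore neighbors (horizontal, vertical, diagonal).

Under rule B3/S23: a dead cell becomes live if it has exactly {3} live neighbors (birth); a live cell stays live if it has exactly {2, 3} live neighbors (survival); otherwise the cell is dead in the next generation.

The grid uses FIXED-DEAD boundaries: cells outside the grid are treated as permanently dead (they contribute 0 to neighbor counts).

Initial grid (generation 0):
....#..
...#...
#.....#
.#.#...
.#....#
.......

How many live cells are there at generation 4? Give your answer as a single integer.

Simulating step by step:
Generation 0 (given above): 8 live cells
Generation 1: 5 live cells
.......
.......
..#....
###....
..#....
.......
Generation 2: 4 live cells
.......
.......
..#....
..##...
..#....
.......
Generation 3: 7 live cells
.......
.......
..##...
.###...
..##...
.......
Generation 4: 6 live cells
.......
.......
.#.#...
.#..#..
.#.#...
.......
Population at generation 4: 6

Answer: 6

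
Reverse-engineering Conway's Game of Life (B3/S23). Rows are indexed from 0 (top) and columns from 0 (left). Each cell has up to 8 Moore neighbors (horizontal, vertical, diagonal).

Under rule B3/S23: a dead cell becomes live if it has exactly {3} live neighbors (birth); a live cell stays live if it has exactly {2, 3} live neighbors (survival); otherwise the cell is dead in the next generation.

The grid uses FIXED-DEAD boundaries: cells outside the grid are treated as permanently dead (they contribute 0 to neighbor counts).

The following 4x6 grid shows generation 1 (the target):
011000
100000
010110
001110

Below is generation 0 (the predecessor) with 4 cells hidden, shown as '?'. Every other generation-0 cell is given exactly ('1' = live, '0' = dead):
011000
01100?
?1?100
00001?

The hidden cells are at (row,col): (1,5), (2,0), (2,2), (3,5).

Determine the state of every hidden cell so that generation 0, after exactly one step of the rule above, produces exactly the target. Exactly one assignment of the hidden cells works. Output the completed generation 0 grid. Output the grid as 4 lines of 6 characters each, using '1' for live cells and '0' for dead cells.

Hidden generation-0 cells (in order): (1,5), (2,0), (2,2), (3,5).
A hidden cell only influences target cells in its own 3x3 neighborhood. Try each of the 2^4 = 16 assignments, step the completed generation 0 forward once under B3/S23, and compare with the target:
  (1,5)=0 (2,0)=0 (2,2)=0 (3,5)=0 -> step gives (1,3)='1' but target has '0' -> reject
  (1,5)=0 (2,0)=0 (2,2)=0 (3,5)=1 -> step gives (1,3)='1' but target has '0' -> reject
  (1,5)=0 (2,0)=0 (2,2)=1 (3,5)=0 -> step gives (2,4)='0' but target has '1' -> reject
  (1,5)=0 (2,0)=0 (2,2)=1 (3,5)=1 -> step reproduces the target at every cell -> ACCEPT
  (1,5)=0 (2,0)=1 (2,2)=0 (3,5)=0 -> step gives (1,0)='0' but target has '1' -> reject
  (1,5)=0 (2,0)=1 (2,2)=0 (3,5)=1 -> step gives (1,0)='0' but target has '1' -> reject
  (1,5)=0 (2,0)=1 (2,2)=1 (3,5)=0 -> step gives (1,0)='0' but target has '1' -> reject
  (1,5)=0 (2,0)=1 (2,2)=1 (3,5)=1 -> step gives (1,0)='0' but target has '1' -> reject
  (1,5)=1 (2,0)=0 (2,2)=0 (3,5)=0 -> step gives (1,3)='1' but target has '0' -> reject
  (1,5)=1 (2,0)=0 (2,2)=0 (3,5)=1 -> step gives (1,3)='1' but target has '0' -> reject
  (1,5)=1 (2,0)=0 (2,2)=1 (3,5)=0 -> step gives (3,4)='0' but target has '1' -> reject
  (1,5)=1 (2,0)=0 (2,2)=1 (3,5)=1 -> step gives (2,4)='0' but target has '1' -> reject
  (1,5)=1 (2,0)=1 (2,2)=0 (3,5)=0 -> step gives (1,0)='0' but target has '1' -> reject
  (1,5)=1 (2,0)=1 (2,2)=0 (3,5)=1 -> step gives (1,0)='0' but target has '1' -> reject
  (1,5)=1 (2,0)=1 (2,2)=1 (3,5)=0 -> step gives (1,0)='0' but target has '1' -> reject
  (1,5)=1 (2,0)=1 (2,2)=1 (3,5)=1 -> step gives (1,0)='0' but target has '1' -> reject
Unique solution: (1,5)=dead, (2,0)=dead, (2,2)=live, (3,5)=live.
Check: live-neighbor counts of every cell in the completed generation 0:
233200
356410
234332
123321
Applying B3/S23 to generation 0 with these counts gives:
011000
100000
010110
001110
which matches the target exactly.

Answer: 011000
011000
011100
000011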